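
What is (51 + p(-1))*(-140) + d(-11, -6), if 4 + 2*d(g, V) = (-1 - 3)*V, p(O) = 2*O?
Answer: -6850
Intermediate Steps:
d(g, V) = -2 - 2*V (d(g, V) = -2 + ((-1 - 3)*V)/2 = -2 + (-4*V)/2 = -2 - 2*V)
(51 + p(-1))*(-140) + d(-11, -6) = (51 + 2*(-1))*(-140) + (-2 - 2*(-6)) = (51 - 2)*(-140) + (-2 + 12) = 49*(-140) + 10 = -6860 + 10 = -6850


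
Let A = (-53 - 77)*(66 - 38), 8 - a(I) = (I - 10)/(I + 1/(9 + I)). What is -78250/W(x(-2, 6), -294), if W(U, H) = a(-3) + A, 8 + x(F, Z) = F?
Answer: 665125/30911 ≈ 21.517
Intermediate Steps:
a(I) = 8 - (-10 + I)/(I + 1/(9 + I)) (a(I) = 8 - (I - 10)/(I + 1/(9 + I)) = 8 - (-10 + I)/(I + 1/(9 + I)))
A = -3640 (A = -130*28 = -3640)
x(F, Z) = -8 + F
W(U, H) = -61822/17 (W(U, H) = (98 + 7*(-3)² + 73*(-3))/(1 + (-3)² + 9*(-3)) - 3640 = (98 + 7*9 - 219)/(1 + 9 - 27) - 3640 = (98 + 63 - 219)/(-17) - 3640 = -1/17*(-58) - 3640 = 58/17 - 3640 = -61822/17)
-78250/W(x(-2, 6), -294) = -78250/(-61822/17) = -78250*(-17/61822) = 665125/30911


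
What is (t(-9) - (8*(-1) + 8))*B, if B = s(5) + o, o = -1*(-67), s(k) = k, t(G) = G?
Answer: -648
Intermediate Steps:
o = 67
B = 72 (B = 5 + 67 = 72)
(t(-9) - (8*(-1) + 8))*B = (-9 - (8*(-1) + 8))*72 = (-9 - (-8 + 8))*72 = (-9 - 1*0)*72 = (-9 + 0)*72 = -9*72 = -648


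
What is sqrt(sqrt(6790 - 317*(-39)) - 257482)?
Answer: sqrt(-257482 + sqrt(19153)) ≈ 507.29*I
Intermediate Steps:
sqrt(sqrt(6790 - 317*(-39)) - 257482) = sqrt(sqrt(6790 + 12363) - 257482) = sqrt(sqrt(19153) - 257482) = sqrt(-257482 + sqrt(19153))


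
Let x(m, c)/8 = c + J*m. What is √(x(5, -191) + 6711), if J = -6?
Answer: √4943 ≈ 70.307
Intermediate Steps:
x(m, c) = -48*m + 8*c (x(m, c) = 8*(c - 6*m) = -48*m + 8*c)
√(x(5, -191) + 6711) = √((-48*5 + 8*(-191)) + 6711) = √((-240 - 1528) + 6711) = √(-1768 + 6711) = √4943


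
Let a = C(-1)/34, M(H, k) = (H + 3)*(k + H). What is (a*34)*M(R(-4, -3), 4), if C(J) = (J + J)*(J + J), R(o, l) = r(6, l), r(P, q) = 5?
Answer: 288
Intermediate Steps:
R(o, l) = 5
C(J) = 4*J**2 (C(J) = (2*J)*(2*J) = 4*J**2)
M(H, k) = (3 + H)*(H + k)
a = 2/17 (a = (4*(-1)**2)/34 = (4*1)*(1/34) = 4*(1/34) = 2/17 ≈ 0.11765)
(a*34)*M(R(-4, -3), 4) = ((2/17)*34)*(5**2 + 3*5 + 3*4 + 5*4) = 4*(25 + 15 + 12 + 20) = 4*72 = 288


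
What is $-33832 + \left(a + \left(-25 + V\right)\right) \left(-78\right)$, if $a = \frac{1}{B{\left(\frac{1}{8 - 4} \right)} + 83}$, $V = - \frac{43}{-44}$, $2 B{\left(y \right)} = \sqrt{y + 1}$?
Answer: $- \frac{77495163587}{2424818} + \frac{312 \sqrt{5}}{110219} \approx -31959.0$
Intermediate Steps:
$B{\left(y \right)} = \frac{\sqrt{1 + y}}{2}$ ($B{\left(y \right)} = \frac{\sqrt{y + 1}}{2} = \frac{\sqrt{1 + y}}{2}$)
$V = \frac{43}{44}$ ($V = \left(-43\right) \left(- \frac{1}{44}\right) = \frac{43}{44} \approx 0.97727$)
$a = \frac{1}{83 + \frac{\sqrt{5}}{4}}$ ($a = \frac{1}{\frac{\sqrt{1 + \frac{1}{8 - 4}}}{2} + 83} = \frac{1}{\frac{\sqrt{1 + \frac{1}{4}}}{2} + 83} = \frac{1}{\frac{\sqrt{\frac{5}{4}}}{2} + 83} = \frac{1}{\frac{\frac{1}{2} \sqrt{5}}{2} + 83} = \frac{1}{\frac{\sqrt{5}}{4} + 83} = \frac{1}{83 + \frac{\sqrt{5}}{4}} \approx 0.011968$)
$-33832 + \left(a + \left(-25 + V\right)\right) \left(-78\right) = -33832 + \left(\left(\frac{1328}{110219} - \frac{4 \sqrt{5}}{110219}\right) + \left(-25 + \frac{43}{44}\right)\right) \left(-78\right) = -33832 + \left(\left(\frac{1328}{110219} - \frac{4 \sqrt{5}}{110219}\right) - \frac{1057}{44}\right) \left(-78\right) = -33832 + \left(- \frac{116443051}{4849636} - \frac{4 \sqrt{5}}{110219}\right) \left(-78\right) = -33832 + \left(\frac{4541278989}{2424818} + \frac{312 \sqrt{5}}{110219}\right) = - \frac{77495163587}{2424818} + \frac{312 \sqrt{5}}{110219}$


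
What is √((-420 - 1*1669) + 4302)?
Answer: √2213 ≈ 47.043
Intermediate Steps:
√((-420 - 1*1669) + 4302) = √((-420 - 1669) + 4302) = √(-2089 + 4302) = √2213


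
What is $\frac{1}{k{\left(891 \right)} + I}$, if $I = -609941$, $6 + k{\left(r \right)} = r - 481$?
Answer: $- \frac{1}{609537} \approx -1.6406 \cdot 10^{-6}$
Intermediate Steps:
$k{\left(r \right)} = -487 + r$ ($k{\left(r \right)} = -6 + \left(r - 481\right) = -6 + \left(-481 + r\right) = -487 + r$)
$\frac{1}{k{\left(891 \right)} + I} = \frac{1}{\left(-487 + 891\right) - 609941} = \frac{1}{404 - 609941} = \frac{1}{-609537} = - \frac{1}{609537}$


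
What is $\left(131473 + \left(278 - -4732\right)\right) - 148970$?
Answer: $-12487$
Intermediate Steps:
$\left(131473 + \left(278 - -4732\right)\right) - 148970 = \left(131473 + \left(278 + 4732\right)\right) - 148970 = \left(131473 + 5010\right) - 148970 = 136483 - 148970 = -12487$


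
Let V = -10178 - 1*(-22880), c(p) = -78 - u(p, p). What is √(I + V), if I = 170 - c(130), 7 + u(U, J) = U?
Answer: √13073 ≈ 114.34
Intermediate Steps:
u(U, J) = -7 + U
c(p) = -71 - p (c(p) = -78 - (-7 + p) = -78 + (7 - p) = -71 - p)
I = 371 (I = 170 - (-71 - 1*130) = 170 - (-71 - 130) = 170 - 1*(-201) = 170 + 201 = 371)
V = 12702 (V = -10178 + 22880 = 12702)
√(I + V) = √(371 + 12702) = √13073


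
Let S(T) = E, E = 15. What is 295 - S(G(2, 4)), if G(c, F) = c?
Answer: 280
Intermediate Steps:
S(T) = 15
295 - S(G(2, 4)) = 295 - 1*15 = 295 - 15 = 280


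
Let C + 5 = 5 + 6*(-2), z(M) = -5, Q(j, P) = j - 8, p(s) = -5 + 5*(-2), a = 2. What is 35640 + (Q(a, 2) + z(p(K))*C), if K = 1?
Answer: 35694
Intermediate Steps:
p(s) = -15 (p(s) = -5 - 10 = -15)
Q(j, P) = -8 + j
C = -12 (C = -5 + (5 + 6*(-2)) = -5 + (5 - 12) = -5 - 7 = -12)
35640 + (Q(a, 2) + z(p(K))*C) = 35640 + ((-8 + 2) - 5*(-12)) = 35640 + (-6 + 60) = 35640 + 54 = 35694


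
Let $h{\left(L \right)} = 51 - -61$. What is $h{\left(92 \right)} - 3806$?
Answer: $-3694$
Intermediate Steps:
$h{\left(L \right)} = 112$ ($h{\left(L \right)} = 51 + 61 = 112$)
$h{\left(92 \right)} - 3806 = 112 - 3806 = -3694$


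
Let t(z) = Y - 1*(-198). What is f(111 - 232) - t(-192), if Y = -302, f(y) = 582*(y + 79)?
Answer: -24340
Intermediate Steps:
f(y) = 45978 + 582*y (f(y) = 582*(79 + y) = 45978 + 582*y)
t(z) = -104 (t(z) = -302 - 1*(-198) = -302 + 198 = -104)
f(111 - 232) - t(-192) = (45978 + 582*(111 - 232)) - 1*(-104) = (45978 + 582*(-121)) + 104 = (45978 - 70422) + 104 = -24444 + 104 = -24340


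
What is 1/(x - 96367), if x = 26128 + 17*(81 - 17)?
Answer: -1/69151 ≈ -1.4461e-5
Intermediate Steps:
x = 27216 (x = 26128 + 17*64 = 26128 + 1088 = 27216)
1/(x - 96367) = 1/(27216 - 96367) = 1/(-69151) = -1/69151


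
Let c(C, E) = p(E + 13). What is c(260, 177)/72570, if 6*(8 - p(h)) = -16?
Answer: 16/108855 ≈ 0.00014698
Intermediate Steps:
p(h) = 32/3 (p(h) = 8 - ⅙*(-16) = 8 + 8/3 = 32/3)
c(C, E) = 32/3
c(260, 177)/72570 = (32/3)/72570 = (32/3)*(1/72570) = 16/108855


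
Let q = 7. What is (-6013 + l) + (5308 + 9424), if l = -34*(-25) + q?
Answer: 9576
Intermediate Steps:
l = 857 (l = -34*(-25) + 7 = 850 + 7 = 857)
(-6013 + l) + (5308 + 9424) = (-6013 + 857) + (5308 + 9424) = -5156 + 14732 = 9576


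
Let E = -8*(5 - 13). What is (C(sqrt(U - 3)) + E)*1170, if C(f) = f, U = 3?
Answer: 74880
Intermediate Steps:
E = 64 (E = -8*(-8) = 64)
(C(sqrt(U - 3)) + E)*1170 = (sqrt(3 - 3) + 64)*1170 = (sqrt(0) + 64)*1170 = (0 + 64)*1170 = 64*1170 = 74880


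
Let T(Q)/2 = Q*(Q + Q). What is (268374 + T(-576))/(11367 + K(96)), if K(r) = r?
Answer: 531826/3821 ≈ 139.19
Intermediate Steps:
T(Q) = 4*Q**2 (T(Q) = 2*(Q*(Q + Q)) = 2*(Q*(2*Q)) = 2*(2*Q**2) = 4*Q**2)
(268374 + T(-576))/(11367 + K(96)) = (268374 + 4*(-576)**2)/(11367 + 96) = (268374 + 4*331776)/11463 = (268374 + 1327104)*(1/11463) = 1595478*(1/11463) = 531826/3821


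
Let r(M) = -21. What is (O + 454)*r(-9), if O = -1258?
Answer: 16884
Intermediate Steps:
(O + 454)*r(-9) = (-1258 + 454)*(-21) = -804*(-21) = 16884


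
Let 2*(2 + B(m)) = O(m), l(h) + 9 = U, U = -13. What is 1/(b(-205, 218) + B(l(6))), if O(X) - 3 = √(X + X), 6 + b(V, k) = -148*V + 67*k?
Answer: 179758/8078234685 - 4*I*√11/8078234685 ≈ 2.2252e-5 - 1.6423e-9*I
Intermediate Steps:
l(h) = -22 (l(h) = -9 - 13 = -22)
b(V, k) = -6 - 148*V + 67*k (b(V, k) = -6 + (-148*V + 67*k) = -6 - 148*V + 67*k)
O(X) = 3 + √2*√X (O(X) = 3 + √(X + X) = 3 + √(2*X) = 3 + √2*√X)
B(m) = -½ + √2*√m/2 (B(m) = -2 + (3 + √2*√m)/2 = -2 + (3/2 + √2*√m/2) = -½ + √2*√m/2)
1/(b(-205, 218) + B(l(6))) = 1/((-6 - 148*(-205) + 67*218) + (-½ + √2*√(-22)/2)) = 1/((-6 + 30340 + 14606) + (-½ + √2*(I*√22)/2)) = 1/(44940 + (-½ + I*√11)) = 1/(89879/2 + I*√11)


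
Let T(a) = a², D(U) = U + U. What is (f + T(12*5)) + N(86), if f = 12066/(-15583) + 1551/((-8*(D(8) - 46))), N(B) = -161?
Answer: 4294286091/1246640 ≈ 3444.7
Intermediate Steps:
D(U) = 2*U
f = 7091131/1246640 (f = 12066/(-15583) + 1551/((-8*(2*8 - 46))) = 12066*(-1/15583) + 1551/((-8*(16 - 46))) = -12066/15583 + 1551/((-8*(-30))) = -12066/15583 + 1551/240 = -12066/15583 + 1551*(1/240) = -12066/15583 + 517/80 = 7091131/1246640 ≈ 5.6882)
(f + T(12*5)) + N(86) = (7091131/1246640 + (12*5)²) - 161 = (7091131/1246640 + 60²) - 161 = (7091131/1246640 + 3600) - 161 = 4494995131/1246640 - 161 = 4294286091/1246640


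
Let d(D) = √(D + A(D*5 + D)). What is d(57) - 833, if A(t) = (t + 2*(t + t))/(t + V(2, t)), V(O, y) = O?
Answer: -833 + √458337/86 ≈ -825.13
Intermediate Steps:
A(t) = 5*t/(2 + t) (A(t) = (t + 2*(t + t))/(t + 2) = (t + 2*(2*t))/(2 + t) = (t + 4*t)/(2 + t) = (5*t)/(2 + t) = 5*t/(2 + t))
d(D) = √(D + 30*D/(2 + 6*D)) (d(D) = √(D + 5*(D*5 + D)/(2 + (D*5 + D))) = √(D + 5*(5*D + D)/(2 + (5*D + D))) = √(D + 5*(6*D)/(2 + 6*D)) = √(D + 30*D/(2 + 6*D)))
d(57) - 833 = √(57*(16 + 3*57)/(1 + 3*57)) - 833 = √(57*(16 + 171)/(1 + 171)) - 833 = √(57*187/172) - 833 = √(57*(1/172)*187) - 833 = √(10659/172) - 833 = √458337/86 - 833 = -833 + √458337/86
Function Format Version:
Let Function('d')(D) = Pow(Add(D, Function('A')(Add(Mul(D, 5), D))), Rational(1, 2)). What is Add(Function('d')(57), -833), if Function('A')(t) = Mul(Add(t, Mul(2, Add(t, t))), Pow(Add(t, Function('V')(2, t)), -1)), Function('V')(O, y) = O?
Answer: Add(-833, Mul(Rational(1, 86), Pow(458337, Rational(1, 2)))) ≈ -825.13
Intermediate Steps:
Function('A')(t) = Mul(5, t, Pow(Add(2, t), -1)) (Function('A')(t) = Mul(Add(t, Mul(2, Add(t, t))), Pow(Add(t, 2), -1)) = Mul(Add(t, Mul(2, Mul(2, t))), Pow(Add(2, t), -1)) = Mul(Add(t, Mul(4, t)), Pow(Add(2, t), -1)) = Mul(Mul(5, t), Pow(Add(2, t), -1)) = Mul(5, t, Pow(Add(2, t), -1)))
Function('d')(D) = Pow(Add(D, Mul(30, D, Pow(Add(2, Mul(6, D)), -1))), Rational(1, 2)) (Function('d')(D) = Pow(Add(D, Mul(5, Add(Mul(D, 5), D), Pow(Add(2, Add(Mul(D, 5), D)), -1))), Rational(1, 2)) = Pow(Add(D, Mul(5, Add(Mul(5, D), D), Pow(Add(2, Add(Mul(5, D), D)), -1))), Rational(1, 2)) = Pow(Add(D, Mul(5, Mul(6, D), Pow(Add(2, Mul(6, D)), -1))), Rational(1, 2)) = Pow(Add(D, Mul(30, D, Pow(Add(2, Mul(6, D)), -1))), Rational(1, 2)))
Add(Function('d')(57), -833) = Add(Pow(Mul(57, Pow(Add(1, Mul(3, 57)), -1), Add(16, Mul(3, 57))), Rational(1, 2)), -833) = Add(Pow(Mul(57, Pow(Add(1, 171), -1), Add(16, 171)), Rational(1, 2)), -833) = Add(Pow(Mul(57, Pow(172, -1), 187), Rational(1, 2)), -833) = Add(Pow(Mul(57, Rational(1, 172), 187), Rational(1, 2)), -833) = Add(Pow(Rational(10659, 172), Rational(1, 2)), -833) = Add(Mul(Rational(1, 86), Pow(458337, Rational(1, 2))), -833) = Add(-833, Mul(Rational(1, 86), Pow(458337, Rational(1, 2))))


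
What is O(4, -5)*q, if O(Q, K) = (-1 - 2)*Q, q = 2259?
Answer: -27108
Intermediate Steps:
O(Q, K) = -3*Q
O(4, -5)*q = -3*4*2259 = -12*2259 = -27108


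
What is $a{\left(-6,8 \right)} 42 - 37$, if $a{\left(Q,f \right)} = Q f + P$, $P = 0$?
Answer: $-2053$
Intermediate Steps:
$a{\left(Q,f \right)} = Q f$ ($a{\left(Q,f \right)} = Q f + 0 = Q f$)
$a{\left(-6,8 \right)} 42 - 37 = \left(-6\right) 8 \cdot 42 - 37 = \left(-48\right) 42 - 37 = -2016 - 37 = -2053$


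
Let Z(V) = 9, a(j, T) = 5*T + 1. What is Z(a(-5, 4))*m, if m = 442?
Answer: 3978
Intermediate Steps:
a(j, T) = 1 + 5*T
Z(a(-5, 4))*m = 9*442 = 3978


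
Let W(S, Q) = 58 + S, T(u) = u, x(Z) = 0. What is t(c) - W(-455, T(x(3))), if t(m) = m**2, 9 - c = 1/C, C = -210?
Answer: 21083581/44100 ≈ 478.09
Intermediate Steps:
c = 1891/210 (c = 9 - 1/(-210) = 9 - 1*(-1/210) = 9 + 1/210 = 1891/210 ≈ 9.0048)
t(c) - W(-455, T(x(3))) = (1891/210)**2 - (58 - 455) = 3575881/44100 - 1*(-397) = 3575881/44100 + 397 = 21083581/44100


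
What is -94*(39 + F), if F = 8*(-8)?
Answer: 2350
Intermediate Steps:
F = -64
-94*(39 + F) = -94*(39 - 64) = -94*(-25) = 2350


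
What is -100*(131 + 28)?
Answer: -15900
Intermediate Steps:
-100*(131 + 28) = -100*159 = -15900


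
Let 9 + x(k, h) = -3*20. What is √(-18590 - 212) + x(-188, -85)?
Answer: -69 + I*√18802 ≈ -69.0 + 137.12*I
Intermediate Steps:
x(k, h) = -69 (x(k, h) = -9 - 3*20 = -9 - 60 = -69)
√(-18590 - 212) + x(-188, -85) = √(-18590 - 212) - 69 = √(-18802) - 69 = I*√18802 - 69 = -69 + I*√18802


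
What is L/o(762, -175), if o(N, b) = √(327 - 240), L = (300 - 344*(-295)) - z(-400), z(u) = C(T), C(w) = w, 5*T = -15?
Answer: 101783*√87/87 ≈ 10912.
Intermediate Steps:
T = -3 (T = (⅕)*(-15) = -3)
z(u) = -3
L = 101783 (L = (300 - 344*(-295)) - 1*(-3) = (300 + 101480) + 3 = 101780 + 3 = 101783)
o(N, b) = √87
L/o(762, -175) = 101783/(√87) = 101783*(√87/87) = 101783*√87/87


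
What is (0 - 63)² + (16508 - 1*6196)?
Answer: 14281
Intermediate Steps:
(0 - 63)² + (16508 - 1*6196) = (-63)² + (16508 - 6196) = 3969 + 10312 = 14281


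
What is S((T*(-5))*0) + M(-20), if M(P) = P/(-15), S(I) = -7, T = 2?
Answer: -17/3 ≈ -5.6667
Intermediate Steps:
M(P) = -P/15 (M(P) = P*(-1/15) = -P/15)
S((T*(-5))*0) + M(-20) = -7 - 1/15*(-20) = -7 + 4/3 = -17/3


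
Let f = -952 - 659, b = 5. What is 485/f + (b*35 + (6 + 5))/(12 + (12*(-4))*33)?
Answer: -177011/422082 ≈ -0.41938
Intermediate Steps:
f = -1611
485/f + (b*35 + (6 + 5))/(12 + (12*(-4))*33) = 485/(-1611) + (5*35 + (6 + 5))/(12 + (12*(-4))*33) = 485*(-1/1611) + (175 + 11)/(12 - 48*33) = -485/1611 + 186/(12 - 1584) = -485/1611 + 186/(-1572) = -485/1611 + 186*(-1/1572) = -485/1611 - 31/262 = -177011/422082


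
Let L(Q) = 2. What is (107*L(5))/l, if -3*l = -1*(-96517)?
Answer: -642/96517 ≈ -0.0066517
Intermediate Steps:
l = -96517/3 (l = -(-1)*(-96517)/3 = -⅓*96517 = -96517/3 ≈ -32172.)
(107*L(5))/l = (107*2)/(-96517/3) = 214*(-3/96517) = -642/96517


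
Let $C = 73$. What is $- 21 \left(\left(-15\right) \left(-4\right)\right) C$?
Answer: $-91980$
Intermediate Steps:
$- 21 \left(\left(-15\right) \left(-4\right)\right) C = - 21 \left(\left(-15\right) \left(-4\right)\right) 73 = \left(-21\right) 60 \cdot 73 = \left(-1260\right) 73 = -91980$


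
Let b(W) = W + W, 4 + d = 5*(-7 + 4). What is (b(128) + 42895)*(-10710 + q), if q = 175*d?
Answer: -605624285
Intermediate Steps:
d = -19 (d = -4 + 5*(-7 + 4) = -4 + 5*(-3) = -4 - 15 = -19)
b(W) = 2*W
q = -3325 (q = 175*(-19) = -3325)
(b(128) + 42895)*(-10710 + q) = (2*128 + 42895)*(-10710 - 3325) = (256 + 42895)*(-14035) = 43151*(-14035) = -605624285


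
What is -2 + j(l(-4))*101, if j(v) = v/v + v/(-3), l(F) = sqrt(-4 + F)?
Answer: 99 - 202*I*sqrt(2)/3 ≈ 99.0 - 95.224*I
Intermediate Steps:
j(v) = 1 - v/3 (j(v) = 1 + v*(-1/3) = 1 - v/3)
-2 + j(l(-4))*101 = -2 + (1 - sqrt(-4 - 4)/3)*101 = -2 + (1 - 2*I*sqrt(2)/3)*101 = -2 + (101 - 202*I*sqrt(2)/3) = 99 - 202*I*sqrt(2)/3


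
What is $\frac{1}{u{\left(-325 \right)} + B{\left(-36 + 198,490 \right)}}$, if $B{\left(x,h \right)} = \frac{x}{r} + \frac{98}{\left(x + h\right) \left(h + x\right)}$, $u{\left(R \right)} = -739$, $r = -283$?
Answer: $- \frac{60152216}{44486907181} \approx -0.0013521$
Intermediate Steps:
$B{\left(x,h \right)} = \frac{98}{\left(h + x\right)^{2}} - \frac{x}{283}$ ($B{\left(x,h \right)} = \frac{x}{-283} + \frac{98}{\left(x + h\right) \left(h + x\right)} = x \left(- \frac{1}{283}\right) + \frac{98}{\left(h + x\right) \left(h + x\right)} = - \frac{x}{283} + \frac{98}{\left(h + x\right)^{2}} = \frac{98}{\left(h + x\right)^{2}} - \frac{x}{283}$)
$\frac{1}{u{\left(-325 \right)} + B{\left(-36 + 198,490 \right)}} = \frac{1}{-739 - \left(- \frac{98}{\left(490 + \left(-36 + 198\right)\right)^{2}} + \frac{-36 + 198}{283}\right)} = \frac{1}{-739 + \left(\frac{98}{\left(490 + 162\right)^{2}} - \frac{162}{283}\right)} = \frac{1}{-739 - \left(\frac{162}{283} - \frac{98}{425104}\right)} = \frac{1}{-739 + \left(98 \cdot \frac{1}{425104} - \frac{162}{283}\right)} = \frac{1}{-739 + \left(\frac{49}{212552} - \frac{162}{283}\right)} = \frac{1}{-739 - \frac{34419557}{60152216}} = \frac{1}{- \frac{44486907181}{60152216}} = - \frac{60152216}{44486907181}$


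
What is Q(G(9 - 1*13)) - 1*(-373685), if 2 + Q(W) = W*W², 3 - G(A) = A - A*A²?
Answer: 188490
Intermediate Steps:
G(A) = 3 + A³ - A (G(A) = 3 - (A - A*A²) = 3 - (A - A³) = 3 + (A³ - A) = 3 + A³ - A)
Q(W) = -2 + W³ (Q(W) = -2 + W*W² = -2 + W³)
Q(G(9 - 1*13)) - 1*(-373685) = (-2 + (3 + (9 - 1*13)³ - (9 - 1*13))³) - 1*(-373685) = (-2 + (3 + (9 - 13)³ - (9 - 13))³) + 373685 = (-2 + (3 + (-4)³ - 1*(-4))³) + 373685 = (-2 + (3 - 64 + 4)³) + 373685 = (-2 + (-57)³) + 373685 = (-2 - 185193) + 373685 = -185195 + 373685 = 188490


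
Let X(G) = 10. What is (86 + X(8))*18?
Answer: 1728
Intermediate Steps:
(86 + X(8))*18 = (86 + 10)*18 = 96*18 = 1728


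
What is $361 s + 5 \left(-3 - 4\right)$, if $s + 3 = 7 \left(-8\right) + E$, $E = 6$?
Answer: $-19168$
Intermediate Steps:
$s = -53$ ($s = -3 + \left(7 \left(-8\right) + 6\right) = -3 + \left(-56 + 6\right) = -3 - 50 = -53$)
$361 s + 5 \left(-3 - 4\right) = 361 \left(-53\right) + 5 \left(-3 - 4\right) = -19133 + 5 \left(-7\right) = -19133 - 35 = -19168$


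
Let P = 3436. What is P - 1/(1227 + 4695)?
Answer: 20347991/5922 ≈ 3436.0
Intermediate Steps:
P - 1/(1227 + 4695) = 3436 - 1/(1227 + 4695) = 3436 - 1/5922 = 20347991/5922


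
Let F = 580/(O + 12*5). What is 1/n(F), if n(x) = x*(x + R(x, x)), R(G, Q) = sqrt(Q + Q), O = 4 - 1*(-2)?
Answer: 1089/64960 - 1089*sqrt(4785)/9419200 ≈ 0.0087667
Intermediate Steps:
O = 6 (O = 4 + 2 = 6)
R(G, Q) = sqrt(2)*sqrt(Q) (R(G, Q) = sqrt(2*Q) = sqrt(2)*sqrt(Q))
F = 290/33 (F = 580/(6 + 12*5) = 580/(6 + 60) = 580/66 = 580*(1/66) = 290/33 ≈ 8.7879)
n(x) = x*(x + sqrt(2)*sqrt(x))
1/n(F) = 1/(290*(290/33 + sqrt(2)*sqrt(290/33))/33) = 1/(290*(290/33 + sqrt(2)*(sqrt(9570)/33))/33) = 1/(290*(290/33 + 2*sqrt(4785)/33)/33) = 1/(84100/1089 + 580*sqrt(4785)/1089)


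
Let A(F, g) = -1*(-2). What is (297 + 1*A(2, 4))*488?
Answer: 145912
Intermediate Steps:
A(F, g) = 2
(297 + 1*A(2, 4))*488 = (297 + 1*2)*488 = (297 + 2)*488 = 299*488 = 145912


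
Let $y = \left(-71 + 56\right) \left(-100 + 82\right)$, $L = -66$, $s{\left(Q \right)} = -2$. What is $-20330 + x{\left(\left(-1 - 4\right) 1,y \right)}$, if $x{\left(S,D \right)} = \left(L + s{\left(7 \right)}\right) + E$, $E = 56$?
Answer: $-20342$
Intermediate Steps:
$y = 270$ ($y = \left(-15\right) \left(-18\right) = 270$)
$x{\left(S,D \right)} = -12$ ($x{\left(S,D \right)} = \left(-66 - 2\right) + 56 = -68 + 56 = -12$)
$-20330 + x{\left(\left(-1 - 4\right) 1,y \right)} = -20330 - 12 = -20342$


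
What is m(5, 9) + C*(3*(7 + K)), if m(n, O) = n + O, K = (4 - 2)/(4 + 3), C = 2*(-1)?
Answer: -208/7 ≈ -29.714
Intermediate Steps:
C = -2
K = 2/7 ≈ 0.28571
m(n, O) = O + n
m(5, 9) + C*(3*(7 + K)) = (9 + 5) - 6*(7 + 2/7) = 14 - 6*51/7 = 14 - 2*153/7 = 14 - 306/7 = -208/7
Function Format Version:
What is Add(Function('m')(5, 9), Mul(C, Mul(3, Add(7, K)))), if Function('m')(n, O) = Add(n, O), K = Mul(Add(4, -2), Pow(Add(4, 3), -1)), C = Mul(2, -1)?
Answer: Rational(-208, 7) ≈ -29.714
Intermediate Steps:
C = -2
K = Rational(2, 7) (K = Mul(2, Pow(7, -1)) = Mul(2, Rational(1, 7)) = Rational(2, 7) ≈ 0.28571)
Function('m')(n, O) = Add(O, n)
Add(Function('m')(5, 9), Mul(C, Mul(3, Add(7, K)))) = Add(Add(9, 5), Mul(-2, Mul(3, Add(7, Rational(2, 7))))) = Add(14, Mul(-2, Mul(3, Rational(51, 7)))) = Add(14, Mul(-2, Rational(153, 7))) = Add(14, Rational(-306, 7)) = Rational(-208, 7)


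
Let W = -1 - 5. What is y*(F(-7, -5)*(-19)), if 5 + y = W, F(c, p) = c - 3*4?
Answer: -3971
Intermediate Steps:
F(c, p) = -12 + c (F(c, p) = c - 12 = -12 + c)
W = -6
y = -11 (y = -5 - 6 = -11)
y*(F(-7, -5)*(-19)) = -11*(-12 - 7)*(-19) = -(-209)*(-19) = -11*361 = -3971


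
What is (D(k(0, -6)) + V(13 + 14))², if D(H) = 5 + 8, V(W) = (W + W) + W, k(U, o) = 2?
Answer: 8836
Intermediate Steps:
V(W) = 3*W (V(W) = 2*W + W = 3*W)
D(H) = 13
(D(k(0, -6)) + V(13 + 14))² = (13 + 3*(13 + 14))² = (13 + 3*27)² = (13 + 81)² = 94² = 8836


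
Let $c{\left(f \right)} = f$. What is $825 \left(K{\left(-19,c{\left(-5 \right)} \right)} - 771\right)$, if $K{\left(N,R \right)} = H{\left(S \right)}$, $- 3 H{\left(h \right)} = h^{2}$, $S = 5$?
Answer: $-642950$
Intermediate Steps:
$H{\left(h \right)} = - \frac{h^{2}}{3}$
$K{\left(N,R \right)} = - \frac{25}{3}$ ($K{\left(N,R \right)} = - \frac{5^{2}}{3} = \left(- \frac{1}{3}\right) 25 = - \frac{25}{3}$)
$825 \left(K{\left(-19,c{\left(-5 \right)} \right)} - 771\right) = 825 \left(- \frac{25}{3} - 771\right) = 825 \left(- \frac{2338}{3}\right) = -642950$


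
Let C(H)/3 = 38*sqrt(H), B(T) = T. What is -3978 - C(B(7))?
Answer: -3978 - 114*sqrt(7) ≈ -4279.6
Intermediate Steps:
C(H) = 114*sqrt(H) (C(H) = 3*(38*sqrt(H)) = 114*sqrt(H))
-3978 - C(B(7)) = -3978 - 114*sqrt(7)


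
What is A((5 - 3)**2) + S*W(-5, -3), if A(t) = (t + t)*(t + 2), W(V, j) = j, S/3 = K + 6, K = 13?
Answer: -123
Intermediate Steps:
S = 57 (S = 3*(13 + 6) = 3*19 = 57)
A(t) = 2*t*(2 + t) (A(t) = (2*t)*(2 + t) = 2*t*(2 + t))
A((5 - 3)**2) + S*W(-5, -3) = 2*(5 - 3)**2*(2 + (5 - 3)**2) + 57*(-3) = 2*2**2*(2 + 2**2) - 171 = 2*4*(2 + 4) - 171 = 2*4*6 - 171 = 48 - 171 = -123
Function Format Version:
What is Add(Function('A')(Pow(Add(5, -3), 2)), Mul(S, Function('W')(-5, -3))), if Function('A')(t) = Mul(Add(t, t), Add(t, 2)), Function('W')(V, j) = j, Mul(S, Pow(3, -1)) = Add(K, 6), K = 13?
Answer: -123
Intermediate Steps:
S = 57 (S = Mul(3, Add(13, 6)) = Mul(3, 19) = 57)
Function('A')(t) = Mul(2, t, Add(2, t)) (Function('A')(t) = Mul(Mul(2, t), Add(2, t)) = Mul(2, t, Add(2, t)))
Add(Function('A')(Pow(Add(5, -3), 2)), Mul(S, Function('W')(-5, -3))) = Add(Mul(2, Pow(Add(5, -3), 2), Add(2, Pow(Add(5, -3), 2))), Mul(57, -3)) = Add(Mul(2, Pow(2, 2), Add(2, Pow(2, 2))), -171) = Add(Mul(2, 4, Add(2, 4)), -171) = Add(Mul(2, 4, 6), -171) = Add(48, -171) = -123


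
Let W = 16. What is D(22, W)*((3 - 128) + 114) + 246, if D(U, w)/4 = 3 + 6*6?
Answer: -1470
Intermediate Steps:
D(U, w) = 156 (D(U, w) = 4*(3 + 6*6) = 4*(3 + 36) = 4*39 = 156)
D(22, W)*((3 - 128) + 114) + 246 = 156*((3 - 128) + 114) + 246 = 156*(-125 + 114) + 246 = 156*(-11) + 246 = -1716 + 246 = -1470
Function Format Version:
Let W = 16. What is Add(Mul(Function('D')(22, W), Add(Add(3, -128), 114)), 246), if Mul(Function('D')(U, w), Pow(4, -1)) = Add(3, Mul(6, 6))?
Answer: -1470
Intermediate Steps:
Function('D')(U, w) = 156 (Function('D')(U, w) = Mul(4, Add(3, Mul(6, 6))) = Mul(4, Add(3, 36)) = Mul(4, 39) = 156)
Add(Mul(Function('D')(22, W), Add(Add(3, -128), 114)), 246) = Add(Mul(156, Add(Add(3, -128), 114)), 246) = Add(Mul(156, Add(-125, 114)), 246) = Add(Mul(156, -11), 246) = Add(-1716, 246) = -1470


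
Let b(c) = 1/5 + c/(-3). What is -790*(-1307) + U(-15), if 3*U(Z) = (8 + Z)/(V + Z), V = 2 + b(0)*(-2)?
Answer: 207538565/201 ≈ 1.0325e+6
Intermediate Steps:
b(c) = 1/5 - c/3 (b(c) = 1*(1/5) + c*(-1/3) = 1/5 - c/3)
V = 8/5 (V = 2 + (1/5 - 1/3*0)*(-2) = 2 + (1/5 + 0)*(-2) = 2 + (1/5)*(-2) = 2 - 2/5 = 8/5 ≈ 1.6000)
U(Z) = (8 + Z)/(3*(8/5 + Z)) (U(Z) = ((8 + Z)/(8/5 + Z))/3 = (8 + Z)/(3*(8/5 + Z)))
-790*(-1307) + U(-15) = -790*(-1307) + 5*(8 - 15)/(3*(8 + 5*(-15))) = 1032530 + (5/3)*(-7)/(8 - 75) = 1032530 + (5/3)*(-7)/(-67) = 1032530 + (5/3)*(-1/67)*(-7) = 1032530 + 35/201 = 207538565/201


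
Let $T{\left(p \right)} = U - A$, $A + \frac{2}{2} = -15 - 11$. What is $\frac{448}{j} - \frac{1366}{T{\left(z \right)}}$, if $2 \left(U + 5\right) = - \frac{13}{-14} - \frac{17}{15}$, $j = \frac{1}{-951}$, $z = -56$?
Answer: $- \frac{3918937176}{9197} \approx -4.2611 \cdot 10^{5}$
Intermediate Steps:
$j = - \frac{1}{951} \approx -0.0010515$
$U = - \frac{2143}{420}$ ($U = -5 + \frac{- \frac{13}{-14} - \frac{17}{15}}{2} = -5 + \frac{\left(-13\right) \left(- \frac{1}{14}\right) - \frac{17}{15}}{2} = -5 + \frac{\frac{13}{14} - \frac{17}{15}}{2} = -5 + \frac{1}{2} \left(- \frac{43}{210}\right) = -5 - \frac{43}{420} = - \frac{2143}{420} \approx -5.1024$)
$A = -27$ ($A = -1 - 26 = -27$)
$T{\left(p \right)} = \frac{9197}{420}$ ($T{\left(p \right)} = - \frac{2143}{420} - -27 = - \frac{2143}{420} + 27 = \frac{9197}{420}$)
$\frac{448}{j} - \frac{1366}{T{\left(z \right)}} = \frac{448}{- \frac{1}{951}} - \frac{1366}{\frac{9197}{420}} = 448 \left(-951\right) - \frac{573720}{9197} = -426048 - \frac{573720}{9197} = - \frac{3918937176}{9197}$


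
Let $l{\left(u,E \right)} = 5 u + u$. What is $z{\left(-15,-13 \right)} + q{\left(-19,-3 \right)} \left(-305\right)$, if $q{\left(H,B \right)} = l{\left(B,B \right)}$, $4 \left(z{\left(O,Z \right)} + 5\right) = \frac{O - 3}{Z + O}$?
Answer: $\frac{307169}{56} \approx 5485.2$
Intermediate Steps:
$z{\left(O,Z \right)} = -5 + \frac{-3 + O}{4 \left(O + Z\right)}$ ($z{\left(O,Z \right)} = -5 + \frac{\left(O - 3\right) \frac{1}{Z + O}}{4} = -5 + \frac{\left(-3 + O\right) \frac{1}{O + Z}}{4} = -5 + \frac{\frac{1}{O + Z} \left(-3 + O\right)}{4} = -5 + \frac{-3 + O}{4 \left(O + Z\right)}$)
$l{\left(u,E \right)} = 6 u$
$q{\left(H,B \right)} = 6 B$
$z{\left(-15,-13 \right)} + q{\left(-19,-3 \right)} \left(-305\right) = \frac{-3 - -260 - -285}{4 \left(-15 - 13\right)} + 6 \left(-3\right) \left(-305\right) = \frac{-3 + 260 + 285}{4 \left(-28\right)} - -5490 = \frac{1}{4} \left(- \frac{1}{28}\right) 542 + 5490 = - \frac{271}{56} + 5490 = \frac{307169}{56}$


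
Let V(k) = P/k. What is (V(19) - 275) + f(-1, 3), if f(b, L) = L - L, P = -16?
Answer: -5241/19 ≈ -275.84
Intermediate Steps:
f(b, L) = 0
V(k) = -16/k
(V(19) - 275) + f(-1, 3) = (-16/19 - 275) + 0 = -5241/19 + 0 = -5241/19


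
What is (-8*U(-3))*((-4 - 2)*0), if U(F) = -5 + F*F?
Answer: 0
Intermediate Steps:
U(F) = -5 + F²
(-8*U(-3))*((-4 - 2)*0) = (-8*(-5 + (-3)²))*((-4 - 2)*0) = (-8*(-5 + 9))*(-6*0) = -8*4*0 = -32*0 = 0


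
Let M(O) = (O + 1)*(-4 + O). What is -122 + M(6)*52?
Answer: 606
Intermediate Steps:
M(O) = (1 + O)*(-4 + O)
-122 + M(6)*52 = -122 + (-4 + 6² - 3*6)*52 = -122 + (-4 + 36 - 18)*52 = -122 + 14*52 = -122 + 728 = 606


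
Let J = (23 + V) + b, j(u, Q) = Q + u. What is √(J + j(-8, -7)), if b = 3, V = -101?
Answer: 3*I*√10 ≈ 9.4868*I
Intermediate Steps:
J = -75 (J = (23 - 101) + 3 = -78 + 3 = -75)
√(J + j(-8, -7)) = √(-75 + (-7 - 8)) = √(-75 - 15) = √(-90) = 3*I*√10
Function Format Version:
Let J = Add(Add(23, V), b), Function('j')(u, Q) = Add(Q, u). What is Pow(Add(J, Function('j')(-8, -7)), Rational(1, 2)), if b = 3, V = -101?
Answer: Mul(3, I, Pow(10, Rational(1, 2))) ≈ Mul(9.4868, I)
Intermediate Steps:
J = -75 (J = Add(Add(23, -101), 3) = Add(-78, 3) = -75)
Pow(Add(J, Function('j')(-8, -7)), Rational(1, 2)) = Pow(Add(-75, Add(-7, -8)), Rational(1, 2)) = Pow(Add(-75, -15), Rational(1, 2)) = Pow(-90, Rational(1, 2)) = Mul(3, I, Pow(10, Rational(1, 2)))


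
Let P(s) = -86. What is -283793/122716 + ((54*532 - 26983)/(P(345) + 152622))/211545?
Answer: -457874852435987/197991394098696 ≈ -2.3126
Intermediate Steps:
-283793/122716 + ((54*532 - 26983)/(P(345) + 152622))/211545 = -283793/122716 + ((54*532 - 26983)/(-86 + 152622))/211545 = -283793*1/122716 + ((28728 - 26983)/152536)*(1/211545) = -283793/122716 + (1745*(1/152536))*(1/211545) = -283793/122716 + (1745/152536)*(1/211545) = -283793/122716 + 349/6453645624 = -457874852435987/197991394098696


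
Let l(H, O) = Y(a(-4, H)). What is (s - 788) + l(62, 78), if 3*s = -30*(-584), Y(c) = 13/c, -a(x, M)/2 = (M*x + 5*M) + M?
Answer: 1252883/248 ≈ 5051.9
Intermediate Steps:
a(x, M) = -12*M - 2*M*x (a(x, M) = -2*((M*x + 5*M) + M) = -2*((5*M + M*x) + M) = -2*(6*M + M*x) = -12*M - 2*M*x)
l(H, O) = -13/(4*H) (l(H, O) = 13/((-2*H*(6 - 4))) = 13/((-2*H*2)) = 13/((-4*H)) = 13*(-1/(4*H)) = -13/(4*H))
s = 5840 (s = (-30*(-584))/3 = (1/3)*17520 = 5840)
(s - 788) + l(62, 78) = (5840 - 788) - 13/4/62 = 5052 - 13/4*1/62 = 5052 - 13/248 = 1252883/248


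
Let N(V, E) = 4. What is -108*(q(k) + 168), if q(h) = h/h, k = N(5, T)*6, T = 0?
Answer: -18252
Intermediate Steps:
k = 24 (k = 4*6 = 24)
q(h) = 1
-108*(q(k) + 168) = -108*(1 + 168) = -108*169 = -18252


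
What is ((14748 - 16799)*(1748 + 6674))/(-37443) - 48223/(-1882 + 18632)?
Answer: 41075125673/89595750 ≈ 458.45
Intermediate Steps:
((14748 - 16799)*(1748 + 6674))/(-37443) - 48223/(-1882 + 18632) = -2051*8422*(-1/37443) - 48223/16750 = -17273522*(-1/37443) - 48223*1/16750 = 2467646/5349 - 48223/16750 = 41075125673/89595750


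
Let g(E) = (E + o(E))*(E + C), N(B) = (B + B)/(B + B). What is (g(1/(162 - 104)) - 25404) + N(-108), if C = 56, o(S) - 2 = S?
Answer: -42536155/1682 ≈ -25289.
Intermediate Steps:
N(B) = 1 (N(B) = (2*B)/((2*B)) = (2*B)*(1/(2*B)) = 1)
o(S) = 2 + S
g(E) = (2 + 2*E)*(56 + E) (g(E) = (E + (2 + E))*(E + 56) = (2 + 2*E)*(56 + E))
(g(1/(162 - 104)) - 25404) + N(-108) = ((112 + 2*(1/(162 - 104))² + 114/(162 - 104)) - 25404) + 1 = ((112 + 2*(1/58)² + 114/58) - 25404) + 1 = ((112 + 2*(1/58)² + 114*(1/58)) - 25404) + 1 = ((112 + 2*(1/3364) + 57/29) - 25404) + 1 = ((112 + 1/1682 + 57/29) - 25404) + 1 = (191691/1682 - 25404) + 1 = -42537837/1682 + 1 = -42536155/1682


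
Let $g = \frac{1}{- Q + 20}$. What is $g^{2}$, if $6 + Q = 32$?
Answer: $\frac{1}{36} \approx 0.027778$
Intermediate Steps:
$Q = 26$ ($Q = -6 + 32 = 26$)
$g = - \frac{1}{6}$ ($g = \frac{1}{\left(-1\right) 26 + 20} = \frac{1}{-26 + 20} = \frac{1}{-6} = - \frac{1}{6} \approx -0.16667$)
$g^{2} = \left(- \frac{1}{6}\right)^{2} = \frac{1}{36}$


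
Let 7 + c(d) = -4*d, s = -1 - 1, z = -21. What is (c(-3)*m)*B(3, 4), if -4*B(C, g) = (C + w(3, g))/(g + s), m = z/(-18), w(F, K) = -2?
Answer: -35/48 ≈ -0.72917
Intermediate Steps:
m = 7/6 (m = -21/(-18) = -21*(-1/18) = 7/6 ≈ 1.1667)
s = -2
c(d) = -7 - 4*d
B(C, g) = -(-2 + C)/(4*(-2 + g)) (B(C, g) = -(C - 2)/(4*(g - 2)) = -(-2 + C)/(4*(-2 + g)))
(c(-3)*m)*B(3, 4) = ((-7 - 4*(-3))*(7/6))*((2 - 1*3)/(4*(-2 + 4))) = ((-7 + 12)*(7/6))*((¼)*(2 - 3)/2) = (5*(7/6))*((¼)*(½)*(-1)) = (35/6)*(-⅛) = -35/48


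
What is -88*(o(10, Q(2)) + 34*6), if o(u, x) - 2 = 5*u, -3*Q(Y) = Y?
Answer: -22528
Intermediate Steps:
Q(Y) = -Y/3
o(u, x) = 2 + 5*u
-88*(o(10, Q(2)) + 34*6) = -88*((2 + 5*10) + 34*6) = -88*((2 + 50) + 204) = -88*(52 + 204) = -88*256 = -22528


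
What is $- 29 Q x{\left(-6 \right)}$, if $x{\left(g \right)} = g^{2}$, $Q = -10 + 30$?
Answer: $-20880$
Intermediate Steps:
$Q = 20$
$- 29 Q x{\left(-6 \right)} = \left(-29\right) 20 \left(-6\right)^{2} = \left(-580\right) 36 = -20880$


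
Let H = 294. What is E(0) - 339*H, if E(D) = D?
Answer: -99666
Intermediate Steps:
E(0) - 339*H = 0 - 339*294 = 0 - 99666 = -99666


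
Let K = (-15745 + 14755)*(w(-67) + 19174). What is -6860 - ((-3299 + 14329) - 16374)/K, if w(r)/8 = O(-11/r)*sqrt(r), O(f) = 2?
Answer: 4*(-6791400*sqrt(67) + 8138644309*I)/(495*(-9587*I + 8*sqrt(67))) ≈ -6860.0 + 1.9222e-6*I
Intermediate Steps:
w(r) = 16*sqrt(r) (w(r) = 8*(2*sqrt(r)) = 16*sqrt(r))
K = -18982260 - 15840*I*sqrt(67) (K = (-15745 + 14755)*(16*sqrt(-67) + 19174) = -990*(16*(I*sqrt(67)) + 19174) = -990*(16*I*sqrt(67) + 19174) = -990*(19174 + 16*I*sqrt(67)) = -18982260 - 15840*I*sqrt(67) ≈ -1.8982e+7 - 1.2966e+5*I)
-6860 - ((-3299 + 14329) - 16374)/K = -6860 - ((-3299 + 14329) - 16374)/(-18982260 - 15840*I*sqrt(67)) = -6860 - (11030 - 16374)/(-18982260 - 15840*I*sqrt(67)) = -6860 - (-5344)/(-18982260 - 15840*I*sqrt(67)) = -6860 + 5344/(-18982260 - 15840*I*sqrt(67))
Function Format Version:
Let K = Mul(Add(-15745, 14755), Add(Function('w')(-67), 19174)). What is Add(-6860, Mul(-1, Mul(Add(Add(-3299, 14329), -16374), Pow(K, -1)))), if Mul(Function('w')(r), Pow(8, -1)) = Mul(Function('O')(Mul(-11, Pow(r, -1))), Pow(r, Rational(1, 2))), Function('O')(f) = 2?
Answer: Mul(Rational(4, 495), Pow(Add(Mul(-9587, I), Mul(8, Pow(67, Rational(1, 2)))), -1), Add(Mul(-6791400, Pow(67, Rational(1, 2))), Mul(8138644309, I))) ≈ Add(-6860.0, Mul(1.9222e-6, I))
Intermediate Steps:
Function('w')(r) = Mul(16, Pow(r, Rational(1, 2))) (Function('w')(r) = Mul(8, Mul(2, Pow(r, Rational(1, 2)))) = Mul(16, Pow(r, Rational(1, 2))))
K = Add(-18982260, Mul(-15840, I, Pow(67, Rational(1, 2)))) (K = Mul(Add(-15745, 14755), Add(Mul(16, Pow(-67, Rational(1, 2))), 19174)) = Mul(-990, Add(Mul(16, Mul(I, Pow(67, Rational(1, 2)))), 19174)) = Mul(-990, Add(Mul(16, I, Pow(67, Rational(1, 2))), 19174)) = Mul(-990, Add(19174, Mul(16, I, Pow(67, Rational(1, 2))))) = Add(-18982260, Mul(-15840, I, Pow(67, Rational(1, 2)))) ≈ Add(-1.8982e+7, Mul(-1.2966e+5, I)))
Add(-6860, Mul(-1, Mul(Add(Add(-3299, 14329), -16374), Pow(K, -1)))) = Add(-6860, Mul(-1, Mul(Add(Add(-3299, 14329), -16374), Pow(Add(-18982260, Mul(-15840, I, Pow(67, Rational(1, 2)))), -1)))) = Add(-6860, Mul(-1, Mul(Add(11030, -16374), Pow(Add(-18982260, Mul(-15840, I, Pow(67, Rational(1, 2)))), -1)))) = Add(-6860, Mul(-1, Mul(-5344, Pow(Add(-18982260, Mul(-15840, I, Pow(67, Rational(1, 2)))), -1)))) = Add(-6860, Mul(5344, Pow(Add(-18982260, Mul(-15840, I, Pow(67, Rational(1, 2)))), -1)))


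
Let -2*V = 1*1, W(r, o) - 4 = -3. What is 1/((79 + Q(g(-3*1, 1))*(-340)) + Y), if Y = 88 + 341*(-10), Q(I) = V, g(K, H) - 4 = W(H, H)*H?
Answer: -1/3073 ≈ -0.00032541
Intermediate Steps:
W(r, o) = 1 (W(r, o) = 4 - 3 = 1)
V = -½ (V = -1/2 = -½*1 = -½ ≈ -0.50000)
g(K, H) = 4 + H (g(K, H) = 4 + 1*H = 4 + H)
Q(I) = -½
Y = -3322 (Y = 88 - 3410 = -3322)
1/((79 + Q(g(-3*1, 1))*(-340)) + Y) = 1/((79 - ½*(-340)) - 3322) = 1/((79 + 170) - 3322) = 1/(249 - 3322) = 1/(-3073) = -1/3073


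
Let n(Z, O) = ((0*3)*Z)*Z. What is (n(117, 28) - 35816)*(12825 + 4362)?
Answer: -615569592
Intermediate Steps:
n(Z, O) = 0 (n(Z, O) = (0*Z)*Z = 0*Z = 0)
(n(117, 28) - 35816)*(12825 + 4362) = (0 - 35816)*(12825 + 4362) = -35816*17187 = -615569592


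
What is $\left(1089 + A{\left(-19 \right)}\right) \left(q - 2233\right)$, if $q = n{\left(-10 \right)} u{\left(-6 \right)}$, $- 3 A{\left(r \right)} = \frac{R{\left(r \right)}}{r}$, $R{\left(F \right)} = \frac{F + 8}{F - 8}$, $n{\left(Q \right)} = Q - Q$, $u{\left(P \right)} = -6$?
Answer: $- \frac{3742467806}{1539} \approx -2.4318 \cdot 10^{6}$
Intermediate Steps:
$n{\left(Q \right)} = 0$
$R{\left(F \right)} = \frac{8 + F}{-8 + F}$
$A{\left(r \right)} = - \frac{8 + r}{3 r \left(-8 + r\right)}$ ($A{\left(r \right)} = - \frac{\frac{8 + r}{-8 + r} \frac{1}{r}}{3} = - \frac{\frac{1}{r} \frac{1}{-8 + r} \left(8 + r\right)}{3} = - \frac{8 + r}{3 r \left(-8 + r\right)}$)
$q = 0$ ($q = 0 \left(-6\right) = 0$)
$\left(1089 + A{\left(-19 \right)}\right) \left(q - 2233\right) = \left(1089 + \frac{-8 - -19}{3 \left(-19\right) \left(-8 - 19\right)}\right) \left(0 - 2233\right) = \left(1089 + \frac{1}{3} \left(- \frac{1}{19}\right) \frac{1}{-27} \left(-8 + 19\right)\right) \left(-2233\right) = \left(1089 + \frac{1}{3} \left(- \frac{1}{19}\right) \left(- \frac{1}{27}\right) 11\right) \left(-2233\right) = \left(1089 + \frac{11}{1539}\right) \left(-2233\right) = \frac{1675982}{1539} \left(-2233\right) = - \frac{3742467806}{1539}$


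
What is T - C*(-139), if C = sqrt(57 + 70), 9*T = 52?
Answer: 52/9 + 139*sqrt(127) ≈ 1572.2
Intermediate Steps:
T = 52/9 (T = (1/9)*52 = 52/9 ≈ 5.7778)
C = sqrt(127) ≈ 11.269
T - C*(-139) = 52/9 - sqrt(127)*(-139) = 52/9 + 139*sqrt(127)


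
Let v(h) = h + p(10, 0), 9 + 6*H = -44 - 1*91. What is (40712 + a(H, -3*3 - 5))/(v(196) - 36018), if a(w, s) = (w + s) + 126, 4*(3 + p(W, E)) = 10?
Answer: -16320/14329 ≈ -1.1389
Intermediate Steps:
p(W, E) = -½ (p(W, E) = -3 + (¼)*10 = -3 + 5/2 = -½)
H = -24 (H = -3/2 + (-44 - 1*91)/6 = -3/2 + (-44 - 91)/6 = -3/2 + (⅙)*(-135) = -3/2 - 45/2 = -24)
v(h) = -½ + h (v(h) = h - ½ = -½ + h)
a(w, s) = 126 + s + w (a(w, s) = (s + w) + 126 = 126 + s + w)
(40712 + a(H, -3*3 - 5))/(v(196) - 36018) = (40712 + (126 + (-3*3 - 5) - 24))/((-½ + 196) - 36018) = (40712 + (126 + (-9 - 5) - 24))/(391/2 - 36018) = (40712 + (126 - 14 - 24))/(-71645/2) = (40712 + 88)*(-2/71645) = 40800*(-2/71645) = -16320/14329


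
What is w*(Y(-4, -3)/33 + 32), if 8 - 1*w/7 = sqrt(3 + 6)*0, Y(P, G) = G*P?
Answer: 19936/11 ≈ 1812.4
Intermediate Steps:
w = 56 (w = 56 - 7*sqrt(3 + 6)*0 = 56 - 7*sqrt(9)*0 = 56 - 21*0 = 56 - 7*0 = 56 + 0 = 56)
w*(Y(-4, -3)/33 + 32) = 56*(-3*(-4)/33 + 32) = 56*(12*(1/33) + 32) = 56*(4/11 + 32) = 56*(356/11) = 19936/11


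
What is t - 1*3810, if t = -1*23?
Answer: -3833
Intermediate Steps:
t = -23
t - 1*3810 = -23 - 1*3810 = -23 - 3810 = -3833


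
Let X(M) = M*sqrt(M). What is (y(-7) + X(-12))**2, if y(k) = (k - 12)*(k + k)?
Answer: 69028 - 12768*I*sqrt(3) ≈ 69028.0 - 22115.0*I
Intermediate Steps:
X(M) = M**(3/2)
y(k) = 2*k*(-12 + k) (y(k) = (-12 + k)*(2*k) = 2*k*(-12 + k))
(y(-7) + X(-12))**2 = (2*(-7)*(-12 - 7) + (-12)**(3/2))**2 = (2*(-7)*(-19) - 24*I*sqrt(3))**2 = (266 - 24*I*sqrt(3))**2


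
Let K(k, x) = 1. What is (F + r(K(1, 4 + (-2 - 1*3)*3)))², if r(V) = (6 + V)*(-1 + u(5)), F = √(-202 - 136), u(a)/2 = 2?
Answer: 103 + 546*I*√2 ≈ 103.0 + 772.16*I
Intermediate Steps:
u(a) = 4 (u(a) = 2*2 = 4)
F = 13*I*√2 (F = √(-338) = 13*I*√2 ≈ 18.385*I)
r(V) = 18 + 3*V (r(V) = (6 + V)*(-1 + 4) = (6 + V)*3 = 18 + 3*V)
(F + r(K(1, 4 + (-2 - 1*3)*3)))² = (13*I*√2 + (18 + 3*1))² = (13*I*√2 + (18 + 3))² = (13*I*√2 + 21)² = (21 + 13*I*√2)²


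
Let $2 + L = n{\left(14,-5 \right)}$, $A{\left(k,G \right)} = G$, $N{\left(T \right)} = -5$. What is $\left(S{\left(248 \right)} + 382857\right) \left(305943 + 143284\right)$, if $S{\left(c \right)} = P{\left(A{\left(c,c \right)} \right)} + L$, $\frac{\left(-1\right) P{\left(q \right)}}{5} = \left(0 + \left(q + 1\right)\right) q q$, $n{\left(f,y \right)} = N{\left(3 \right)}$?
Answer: $-34226438916010$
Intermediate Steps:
$n{\left(f,y \right)} = -5$
$P{\left(q \right)} = - 5 q^{2} \left(1 + q\right)$ ($P{\left(q \right)} = - 5 \left(0 + \left(q + 1\right)\right) q q = - 5 \left(0 + \left(1 + q\right)\right) q q = - 5 \left(1 + q\right) q q = - 5 q \left(1 + q\right) q = - 5 q^{2} \left(1 + q\right)$)
$L = -7$ ($L = -2 - 5 = -7$)
$S{\left(c \right)} = -7 + 5 c^{2} \left(-1 - c\right)$ ($S{\left(c \right)} = 5 c^{2} \left(-1 - c\right) - 7 = -7 + 5 c^{2} \left(-1 - c\right)$)
$\left(S{\left(248 \right)} + 382857\right) \left(305943 + 143284\right) = \left(\left(-7 - 5 \cdot 248^{2} \left(1 + 248\right)\right) + 382857\right) \left(305943 + 143284\right) = \left(\left(-7 - 307520 \cdot 249\right) + 382857\right) 449227 = \left(\left(-7 - 76572480\right) + 382857\right) 449227 = \left(-76572487 + 382857\right) 449227 = \left(-76189630\right) 449227 = -34226438916010$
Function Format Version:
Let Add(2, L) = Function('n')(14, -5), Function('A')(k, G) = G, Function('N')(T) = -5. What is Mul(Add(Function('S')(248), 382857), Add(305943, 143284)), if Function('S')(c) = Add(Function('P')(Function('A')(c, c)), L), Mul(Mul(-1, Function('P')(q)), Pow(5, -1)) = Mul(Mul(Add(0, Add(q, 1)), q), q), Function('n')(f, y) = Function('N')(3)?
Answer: -34226438916010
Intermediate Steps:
Function('n')(f, y) = -5
Function('P')(q) = Mul(-5, Pow(q, 2), Add(1, q)) (Function('P')(q) = Mul(-5, Mul(Mul(Add(0, Add(q, 1)), q), q)) = Mul(-5, Mul(Mul(Add(0, Add(1, q)), q), q)) = Mul(-5, Mul(Mul(Add(1, q), q), q)) = Mul(-5, Mul(Mul(q, Add(1, q)), q)) = Mul(-5, Mul(Pow(q, 2), Add(1, q))) = Mul(-5, Pow(q, 2), Add(1, q)))
L = -7 (L = Add(-2, -5) = -7)
Function('S')(c) = Add(-7, Mul(5, Pow(c, 2), Add(-1, Mul(-1, c)))) (Function('S')(c) = Add(Mul(5, Pow(c, 2), Add(-1, Mul(-1, c))), -7) = Add(-7, Mul(5, Pow(c, 2), Add(-1, Mul(-1, c)))))
Mul(Add(Function('S')(248), 382857), Add(305943, 143284)) = Mul(Add(Add(-7, Mul(-5, Pow(248, 2), Add(1, 248))), 382857), Add(305943, 143284)) = Mul(Add(Add(-7, Mul(-5, 61504, 249)), 382857), 449227) = Mul(Add(Add(-7, -76572480), 382857), 449227) = Mul(Add(-76572487, 382857), 449227) = Mul(-76189630, 449227) = -34226438916010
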